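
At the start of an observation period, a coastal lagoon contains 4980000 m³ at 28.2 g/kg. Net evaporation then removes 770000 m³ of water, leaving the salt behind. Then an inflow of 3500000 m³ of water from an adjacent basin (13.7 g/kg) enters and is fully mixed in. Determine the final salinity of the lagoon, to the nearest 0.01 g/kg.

After evaporation: salt = 4,980,000×28.2 = 140,436,000; volume = 4,980,000 − 770,000 = 4,210,000 m³
After mixing: salt = 140,436,000 + 3,500,000×13.7 = 188,386,000; volume = 4,210,000 + 3,500,000 = 7,710,000 m³
S = 188,386,000 / 7,710,000 = 24.434 g/kg

24.43 g/kg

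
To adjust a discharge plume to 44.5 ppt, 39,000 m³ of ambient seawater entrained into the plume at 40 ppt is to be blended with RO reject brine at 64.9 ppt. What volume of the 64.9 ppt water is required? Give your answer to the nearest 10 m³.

Salt balance: 39,000×40 + V×64.9 = (39,000+V)×44.5
1,560,000 + 64.9V = 1,735,500 + 44.5V
175,500 = 20.4V
V = 8,602.94 m³

8600 m³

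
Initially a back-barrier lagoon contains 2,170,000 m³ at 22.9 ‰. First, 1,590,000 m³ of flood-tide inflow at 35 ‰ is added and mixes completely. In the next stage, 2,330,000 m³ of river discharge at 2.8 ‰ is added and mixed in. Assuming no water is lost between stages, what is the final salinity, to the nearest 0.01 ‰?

18.37 ‰

Weighted by volume,
Initial salt = 2,170,000×22.9 = 49,693,000
After stage 1: salt = 49,693,000 + 1,590,000×35 = 105,343,000; volume = 3,760,000 m³; S = 28.017 ‰
After stage 2: salt = 105,343,000 + 2,330,000×2.8 = 111,867,000; volume = 6,090,000 m³
S = 111,867,000 / 6,090,000 = 18.369 ‰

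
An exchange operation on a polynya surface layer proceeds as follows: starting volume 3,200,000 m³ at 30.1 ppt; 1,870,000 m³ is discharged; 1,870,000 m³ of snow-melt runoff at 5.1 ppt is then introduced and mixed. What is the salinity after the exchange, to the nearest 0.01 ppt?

Remaining after removal: 1,330,000 m³ at 30.1 ppt (salt = 40,033,000)
After addition: salt = 40,033,000 + 1,870,000×5.1 = 49,570,000; volume = 3,200,000 m³
S = 49,570,000 / 3,200,000 = 15.4906 ppt

15.49 ppt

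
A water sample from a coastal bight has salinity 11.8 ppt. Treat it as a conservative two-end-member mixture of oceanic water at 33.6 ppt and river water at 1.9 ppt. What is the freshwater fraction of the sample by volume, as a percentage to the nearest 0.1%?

Let f be the freshwater fraction. Salt balance per unit volume:
f×1.9 + (1−f)×33.6 = 11.8
f = (33.6 − 11.8) / (33.6 − 1.9) = 21.8/31.7 = 0.6877

68.8%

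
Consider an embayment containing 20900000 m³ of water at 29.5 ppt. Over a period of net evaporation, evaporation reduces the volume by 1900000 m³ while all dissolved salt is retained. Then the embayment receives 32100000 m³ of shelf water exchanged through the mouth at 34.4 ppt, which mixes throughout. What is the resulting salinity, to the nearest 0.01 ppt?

33.67 ppt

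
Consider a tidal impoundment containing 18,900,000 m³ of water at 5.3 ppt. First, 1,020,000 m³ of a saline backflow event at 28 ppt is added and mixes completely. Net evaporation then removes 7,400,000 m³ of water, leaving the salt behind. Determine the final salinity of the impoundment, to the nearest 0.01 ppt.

After mixing: salt = 18,900,000×5.3 + 1,020,000×28 = 128,730,000; volume = 19,920,000 m³
After evaporation: salt unchanged = 128,730,000; volume = 19,920,000 − 7,400,000 = 12,520,000 m³
S = 128,730,000 / 12,520,000 = 10.2819 ppt

10.28 ppt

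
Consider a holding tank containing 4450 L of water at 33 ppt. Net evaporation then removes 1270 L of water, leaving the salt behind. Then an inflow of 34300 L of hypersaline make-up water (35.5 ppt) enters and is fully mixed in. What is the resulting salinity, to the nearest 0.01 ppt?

36.41 ppt

After evaporation: salt = 4,450×33 = 146,850; volume = 4,450 − 1,270 = 3,180 L
After mixing: salt = 146,850 + 34,300×35.5 = 1,364,500; volume = 3,180 + 34,300 = 37,480 L
S = 1,364,500 / 37,480 = 36.4061 ppt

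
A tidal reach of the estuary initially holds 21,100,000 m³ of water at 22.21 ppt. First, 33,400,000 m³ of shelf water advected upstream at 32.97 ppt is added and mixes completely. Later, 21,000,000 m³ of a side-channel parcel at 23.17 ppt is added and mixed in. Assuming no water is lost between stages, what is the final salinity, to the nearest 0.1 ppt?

27.2 ppt

By conservation of dissolved salt,
Initial salt = 21,100,000×22.21 = 468,631,000
After stage 1: salt = 468,631,000 + 33,400,000×32.97 = 1,569,829,000; volume = 54,500,000 m³; S = 28.804 ppt
After stage 2: salt = 1,569,829,000 + 21,000,000×23.17 = 2,056,399,000; volume = 75,500,000 m³
S = 2,056,399,000 / 75,500,000 = 27.2371 ppt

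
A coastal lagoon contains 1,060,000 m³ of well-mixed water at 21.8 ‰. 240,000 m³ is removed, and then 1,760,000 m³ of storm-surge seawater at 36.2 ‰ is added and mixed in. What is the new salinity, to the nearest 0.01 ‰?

31.62 ‰

Remaining after removal: 820,000 m³ at 21.8 ‰ (salt = 17,876,000)
After addition: salt = 17,876,000 + 1,760,000×36.2 = 81,588,000; volume = 2,580,000 m³
S = 81,588,000 / 2,580,000 = 31.6233 ‰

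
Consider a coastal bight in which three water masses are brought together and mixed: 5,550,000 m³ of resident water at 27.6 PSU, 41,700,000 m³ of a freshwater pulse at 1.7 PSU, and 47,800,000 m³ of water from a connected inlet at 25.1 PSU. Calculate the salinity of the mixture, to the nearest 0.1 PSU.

15.0 PSU

Weighted by volume,
salt = 5,550,000×27.6 + 41,700,000×1.7 + 47,800,000×25.1 = 153,180,000 + 70,890,000 + 1,199,780,000 = 1,423,850,000
volume = 5,550,000 + 41,700,000 + 47,800,000 = 95,050,000 m³
S = 1,423,850,000 / 95,050,000 = 14.98 PSU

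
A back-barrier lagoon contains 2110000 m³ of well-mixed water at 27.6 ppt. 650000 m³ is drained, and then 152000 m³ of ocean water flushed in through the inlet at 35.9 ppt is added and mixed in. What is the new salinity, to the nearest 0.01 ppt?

Remaining after removal: 1,460,000 m³ at 27.6 ppt (salt = 40,296,000)
After addition: salt = 40,296,000 + 152,000×35.9 = 45,752,800; volume = 1,612,000 m³
S = 45,752,800 / 1,612,000 = 28.3826 ppt

28.38 ppt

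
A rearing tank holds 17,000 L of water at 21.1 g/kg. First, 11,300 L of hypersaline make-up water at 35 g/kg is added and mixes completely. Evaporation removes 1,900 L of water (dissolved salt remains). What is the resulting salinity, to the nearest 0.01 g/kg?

After mixing: salt = 17,000×21.1 + 11,300×35 = 754,200; volume = 28,300 L
After evaporation: salt unchanged = 754,200; volume = 28,300 − 1,900 = 26,400 L
S = 754,200 / 26,400 = 28.5682 g/kg

28.57 g/kg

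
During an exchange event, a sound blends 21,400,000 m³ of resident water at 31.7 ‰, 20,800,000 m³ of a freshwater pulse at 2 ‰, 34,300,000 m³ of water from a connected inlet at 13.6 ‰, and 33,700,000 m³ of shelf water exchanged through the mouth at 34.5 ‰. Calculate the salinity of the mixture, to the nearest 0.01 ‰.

21.32 ‰

Conserving salt mass:
salt = 21,400,000×31.7 + 20,800,000×2 + 34,300,000×13.6 + 33,700,000×34.5 = 678,380,000 + 41,600,000 + 466,480,000 + 1,162,650,000 = 2,349,110,000
volume = 21,400,000 + 20,800,000 + 34,300,000 + 33,700,000 = 110,200,000 m³
S = 2,349,110,000 / 110,200,000 = 21.3168 ‰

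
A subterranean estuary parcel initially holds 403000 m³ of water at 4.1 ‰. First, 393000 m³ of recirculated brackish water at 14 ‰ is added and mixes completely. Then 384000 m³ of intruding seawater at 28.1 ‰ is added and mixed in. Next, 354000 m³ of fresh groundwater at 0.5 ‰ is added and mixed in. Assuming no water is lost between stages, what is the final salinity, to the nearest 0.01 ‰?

11.81 ‰

Conserving salt mass:
Initial salt = 403,000×4.1 = 1,652,300
After stage 1: salt = 1,652,300 + 393,000×14 = 7,154,300; volume = 796,000 m³; S = 8.988 ‰
After stage 2: salt = 7,154,300 + 384,000×28.1 = 17,944,700; volume = 1,180,000 m³; S = 15.207 ‰
After stage 3: salt = 17,944,700 + 354,000×0.5 = 18,121,700; volume = 1,534,000 m³
S = 18,121,700 / 1,534,000 = 11.8134 ‰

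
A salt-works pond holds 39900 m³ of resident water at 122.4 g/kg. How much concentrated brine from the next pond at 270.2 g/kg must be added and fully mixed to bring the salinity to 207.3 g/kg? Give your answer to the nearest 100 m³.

Salt balance: 39,900×122.4 + V×270.2 = (39,900+V)×207.3
4,883,760 + 270.2V = 8,271,270 + 207.3V
3,387,510 = 62.9V
V = 53,855.48 m³

53900 m³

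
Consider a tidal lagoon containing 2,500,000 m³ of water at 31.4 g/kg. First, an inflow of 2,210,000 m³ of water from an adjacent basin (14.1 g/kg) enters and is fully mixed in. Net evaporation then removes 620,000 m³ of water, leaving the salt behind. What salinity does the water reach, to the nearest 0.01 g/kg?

26.81 g/kg

After mixing: salt = 2,500,000×31.4 + 2,210,000×14.1 = 109,661,000; volume = 4,710,000 m³
After evaporation: salt unchanged = 109,661,000; volume = 4,710,000 − 620,000 = 4,090,000 m³
S = 109,661,000 / 4,090,000 = 26.812 g/kg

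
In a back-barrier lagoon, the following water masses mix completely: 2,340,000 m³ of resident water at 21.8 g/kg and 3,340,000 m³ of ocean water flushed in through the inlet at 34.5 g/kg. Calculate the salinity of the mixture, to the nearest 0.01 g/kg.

By conservation of dissolved salt,
salt = 2,340,000×21.8 + 3,340,000×34.5 = 51,012,000 + 115,230,000 = 166,242,000
volume = 2,340,000 + 3,340,000 = 5,680,000 m³
S = 166,242,000 / 5,680,000 = 29.268 g/kg

29.27 g/kg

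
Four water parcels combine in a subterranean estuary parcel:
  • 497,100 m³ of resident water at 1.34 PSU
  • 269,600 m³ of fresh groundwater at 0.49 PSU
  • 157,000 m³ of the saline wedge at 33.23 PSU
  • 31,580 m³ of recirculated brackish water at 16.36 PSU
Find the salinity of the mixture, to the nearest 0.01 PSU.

6.84 PSU

Weighted by volume,
salt = 497,100×1.34 + 269,600×0.49 + 157,000×33.23 + 31,580×16.36 = 666,114 + 132,104 + 5,217,110 + 516,648.8 = 6,531,976.8
volume = 497,100 + 269,600 + 157,000 + 31,580 = 955,280 m³
S = 6,531,976.8 / 955,280 = 6.8378 PSU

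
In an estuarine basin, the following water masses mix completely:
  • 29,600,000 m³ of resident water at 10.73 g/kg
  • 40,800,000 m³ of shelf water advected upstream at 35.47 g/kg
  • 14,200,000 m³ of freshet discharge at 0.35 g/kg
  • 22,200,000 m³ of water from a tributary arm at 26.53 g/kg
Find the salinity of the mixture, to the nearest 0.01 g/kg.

Total salt / total volume:
salt = 29,600,000×10.73 + 40,800,000×35.47 + 14,200,000×0.35 + 22,200,000×26.53 = 317,608,000 + 1,447,176,000 + 4,970,000 + 588,966,000 = 2,358,720,000
volume = 29,600,000 + 40,800,000 + 14,200,000 + 22,200,000 = 106,800,000 m³
S = 2,358,720,000 / 106,800,000 = 22.0854 g/kg

22.09 g/kg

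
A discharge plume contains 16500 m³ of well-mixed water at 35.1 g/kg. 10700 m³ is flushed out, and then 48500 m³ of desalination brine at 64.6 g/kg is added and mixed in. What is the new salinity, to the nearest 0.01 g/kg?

61.45 g/kg

Remaining after removal: 5,800 m³ at 35.1 g/kg (salt = 203,580)
After addition: salt = 203,580 + 48,500×64.6 = 3,336,680; volume = 54,300 m³
S = 3,336,680 / 54,300 = 61.449 g/kg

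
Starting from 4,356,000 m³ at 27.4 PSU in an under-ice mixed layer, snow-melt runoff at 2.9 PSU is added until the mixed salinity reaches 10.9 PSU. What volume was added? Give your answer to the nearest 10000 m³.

8980000 m³

Salt balance: 4,356,000×27.4 + V×2.9 = (4,356,000+V)×10.9
119,354,400 + 2.9V = 47,480,400 + 10.9V
71,874,000 = 8V
V = 8,984,250 m³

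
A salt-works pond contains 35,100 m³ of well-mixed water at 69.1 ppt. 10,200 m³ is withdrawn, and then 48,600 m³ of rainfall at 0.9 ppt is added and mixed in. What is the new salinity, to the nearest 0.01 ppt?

24.00 ppt

Remaining after removal: 24,900 m³ at 69.1 ppt (salt = 1,720,590)
After addition: salt = 1,720,590 + 48,600×0.9 = 1,764,330; volume = 73,500 m³
S = 1,764,330 / 73,500 = 24.0045 ppt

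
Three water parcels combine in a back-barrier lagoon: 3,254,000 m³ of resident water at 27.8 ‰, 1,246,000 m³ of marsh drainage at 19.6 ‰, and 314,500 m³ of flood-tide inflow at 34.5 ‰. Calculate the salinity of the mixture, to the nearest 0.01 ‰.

By conservation of dissolved salt,
salt = 3,254,000×27.8 + 1,246,000×19.6 + 314,500×34.5 = 90,461,200 + 24,421,600 + 10,850,250 = 125,733,050
volume = 3,254,000 + 1,246,000 + 314,500 = 4,814,500 m³
S = 125,733,050 / 4,814,500 = 26.1155 ‰

26.12 ‰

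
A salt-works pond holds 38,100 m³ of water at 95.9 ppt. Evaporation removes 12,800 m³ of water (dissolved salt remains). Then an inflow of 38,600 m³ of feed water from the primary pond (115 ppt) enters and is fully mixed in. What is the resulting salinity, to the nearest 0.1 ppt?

After evaporation: salt = 38,100×95.9 = 3,653,790; volume = 38,100 − 12,800 = 25,300 m³
After mixing: salt = 3,653,790 + 38,600×115 = 8,092,790; volume = 25,300 + 38,600 = 63,900 m³
S = 8,092,790 / 63,900 = 126.6477 ppt

126.6 ppt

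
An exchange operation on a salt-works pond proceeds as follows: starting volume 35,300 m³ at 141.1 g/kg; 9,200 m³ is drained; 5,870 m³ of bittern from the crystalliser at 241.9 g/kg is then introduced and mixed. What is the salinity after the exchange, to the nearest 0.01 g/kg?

159.61 g/kg

Remaining after removal: 26,100 m³ at 141.1 g/kg (salt = 3,682,710)
After addition: salt = 3,682,710 + 5,870×241.9 = 5,102,663; volume = 31,970 m³
S = 5,102,663 / 31,970 = 159.6079 g/kg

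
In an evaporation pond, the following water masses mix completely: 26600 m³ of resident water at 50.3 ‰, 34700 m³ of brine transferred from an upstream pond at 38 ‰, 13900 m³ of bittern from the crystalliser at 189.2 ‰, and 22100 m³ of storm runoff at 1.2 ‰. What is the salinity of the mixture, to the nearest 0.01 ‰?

Mass of salt is conserved:
salt = 26,600×50.3 + 34,700×38 + 13,900×189.2 + 22,100×1.2 = 1,337,980 + 1,318,600 + 2,629,880 + 26,520 = 5,312,980
volume = 26,600 + 34,700 + 13,900 + 22,100 = 97,300 m³
S = 5,312,980 / 97,300 = 54.6041 ‰

54.60 ‰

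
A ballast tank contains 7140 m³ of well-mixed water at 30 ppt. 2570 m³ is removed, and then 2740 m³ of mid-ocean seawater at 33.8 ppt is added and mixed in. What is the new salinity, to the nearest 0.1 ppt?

31.4 ppt

Remaining after removal: 4,570 m³ at 30 ppt (salt = 137,100)
After addition: salt = 137,100 + 2,740×33.8 = 229,712; volume = 7,310 m³
S = 229,712 / 7,310 = 31.4244 ppt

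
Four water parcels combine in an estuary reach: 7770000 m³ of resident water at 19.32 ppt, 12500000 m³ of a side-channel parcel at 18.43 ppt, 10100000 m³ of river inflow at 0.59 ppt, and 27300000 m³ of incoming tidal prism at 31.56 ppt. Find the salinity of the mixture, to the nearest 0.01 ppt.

21.64 ppt

Mass of salt is conserved:
salt = 7,770,000×19.32 + 12,500,000×18.43 + 10,100,000×0.59 + 27,300,000×31.56 = 150,116,400 + 230,375,000 + 5,959,000 + 861,588,000 = 1,248,038,400
volume = 7,770,000 + 12,500,000 + 10,100,000 + 27,300,000 = 57,670,000 m³
S = 1,248,038,400 / 57,670,000 = 21.641 ppt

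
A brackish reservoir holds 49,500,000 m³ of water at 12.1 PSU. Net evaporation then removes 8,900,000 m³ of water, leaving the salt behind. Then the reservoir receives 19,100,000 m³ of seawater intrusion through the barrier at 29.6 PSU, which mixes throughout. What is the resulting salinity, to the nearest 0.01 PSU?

19.50 PSU

After evaporation: salt = 49,500,000×12.1 = 598,950,000; volume = 49,500,000 − 8,900,000 = 40,600,000 m³
After mixing: salt = 598,950,000 + 19,100,000×29.6 = 1,164,310,000; volume = 40,600,000 + 19,100,000 = 59,700,000 m³
S = 1,164,310,000 / 59,700,000 = 19.5027 PSU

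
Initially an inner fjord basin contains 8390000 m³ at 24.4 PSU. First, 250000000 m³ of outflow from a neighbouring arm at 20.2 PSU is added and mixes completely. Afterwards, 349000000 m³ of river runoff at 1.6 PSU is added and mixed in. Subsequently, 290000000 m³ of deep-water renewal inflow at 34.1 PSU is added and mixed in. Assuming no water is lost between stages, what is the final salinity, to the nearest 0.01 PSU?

17.50 PSU

By conservation of dissolved salt,
Initial salt = 8,390,000×24.4 = 204,716,000
After stage 1: salt = 204,716,000 + 250,000,000×20.2 = 5,254,716,000; volume = 258,390,000 m³; S = 20.336 PSU
After stage 2: salt = 5,254,716,000 + 349,000,000×1.6 = 5,813,116,000; volume = 607,390,000 m³; S = 9.571 PSU
After stage 3: salt = 5,813,116,000 + 290,000,000×34.1 = 15,702,116,000; volume = 897,390,000 m³
S = 15,702,116,000 / 897,390,000 = 17.4975 PSU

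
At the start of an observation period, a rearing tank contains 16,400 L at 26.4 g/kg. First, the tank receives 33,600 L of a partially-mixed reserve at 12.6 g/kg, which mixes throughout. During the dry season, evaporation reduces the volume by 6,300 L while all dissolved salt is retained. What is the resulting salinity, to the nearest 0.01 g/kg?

19.60 g/kg

After mixing: salt = 16,400×26.4 + 33,600×12.6 = 856,320; volume = 50,000 L
After evaporation: salt unchanged = 856,320; volume = 50,000 − 6,300 = 43,700 L
S = 856,320 / 43,700 = 19.5954 g/kg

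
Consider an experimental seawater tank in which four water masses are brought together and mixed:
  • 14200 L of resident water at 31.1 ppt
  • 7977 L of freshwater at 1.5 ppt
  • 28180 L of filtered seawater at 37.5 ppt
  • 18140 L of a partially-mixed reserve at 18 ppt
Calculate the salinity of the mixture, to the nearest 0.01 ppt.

26.82 ppt

Total salt / total volume:
salt = 14,200×31.1 + 7,977×1.5 + 28,180×37.5 + 18,140×18 = 441,620 + 11,965.5 + 1,056,750 + 326,520 = 1,836,855.5
volume = 14,200 + 7,977 + 28,180 + 18,140 = 68,497 L
S = 1,836,855.5 / 68,497 = 26.8166 ppt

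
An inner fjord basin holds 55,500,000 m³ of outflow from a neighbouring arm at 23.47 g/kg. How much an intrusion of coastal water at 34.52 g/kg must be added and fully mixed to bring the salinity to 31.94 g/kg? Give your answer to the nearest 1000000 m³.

182000000 m³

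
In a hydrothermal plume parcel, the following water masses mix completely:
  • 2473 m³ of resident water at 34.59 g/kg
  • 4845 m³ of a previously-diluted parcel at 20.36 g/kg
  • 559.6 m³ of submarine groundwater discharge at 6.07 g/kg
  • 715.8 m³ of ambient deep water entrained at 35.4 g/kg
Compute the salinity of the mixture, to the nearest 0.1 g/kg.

24.8 g/kg

Total salt / total volume:
salt = 2,473×34.59 + 4,845×20.36 + 559.6×6.07 + 715.8×35.4 = 85,541.07 + 98,644.2 + 3,396.772 + 25,339.32 = 212,921.362
volume = 2,473 + 4,845 + 559.6 + 715.8 = 8,593.4 m³
S = 212,921.362 / 8,593.4 = 24.777 g/kg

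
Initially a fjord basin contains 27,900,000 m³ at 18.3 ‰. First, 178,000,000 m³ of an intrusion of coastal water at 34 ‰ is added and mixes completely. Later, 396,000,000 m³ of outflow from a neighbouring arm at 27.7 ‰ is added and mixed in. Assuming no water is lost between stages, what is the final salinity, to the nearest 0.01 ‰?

29.13 ‰

Weighted by volume,
Initial salt = 27,900,000×18.3 = 510,570,000
After stage 1: salt = 510,570,000 + 178,000,000×34 = 6,562,570,000; volume = 205,900,000 m³; S = 31.873 ‰
After stage 2: salt = 6,562,570,000 + 396,000,000×27.7 = 17,531,770,000; volume = 601,900,000 m³
S = 17,531,770,000 / 601,900,000 = 29.1274 ‰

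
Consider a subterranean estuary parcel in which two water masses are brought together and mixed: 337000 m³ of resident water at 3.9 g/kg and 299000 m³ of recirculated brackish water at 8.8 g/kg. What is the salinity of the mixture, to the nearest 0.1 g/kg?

Mass of salt is conserved:
salt = 337,000×3.9 + 299,000×8.8 = 1,314,300 + 2,631,200 = 3,945,500
volume = 337,000 + 299,000 = 636,000 m³
S = 3,945,500 / 636,000 = 6.204 g/kg

6.2 g/kg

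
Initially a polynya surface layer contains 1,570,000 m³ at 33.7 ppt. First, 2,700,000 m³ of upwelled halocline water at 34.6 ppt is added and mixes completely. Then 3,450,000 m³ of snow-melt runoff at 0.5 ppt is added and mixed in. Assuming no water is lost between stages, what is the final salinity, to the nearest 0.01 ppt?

19.18 ppt

Mass of salt is conserved:
Initial salt = 1,570,000×33.7 = 52,909,000
After stage 1: salt = 52,909,000 + 2,700,000×34.6 = 146,329,000; volume = 4,270,000 m³; S = 34.269 ppt
After stage 2: salt = 146,329,000 + 3,450,000×0.5 = 148,054,000; volume = 7,720,000 m³
S = 148,054,000 / 7,720,000 = 19.178 ppt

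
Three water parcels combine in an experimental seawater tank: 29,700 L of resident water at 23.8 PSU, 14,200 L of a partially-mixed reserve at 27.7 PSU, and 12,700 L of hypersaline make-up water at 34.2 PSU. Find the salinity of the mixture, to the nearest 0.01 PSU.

Mass of salt is conserved:
salt = 29,700×23.8 + 14,200×27.7 + 12,700×34.2 = 706,860 + 393,340 + 434,340 = 1,534,540
volume = 29,700 + 14,200 + 12,700 = 56,600 L
S = 1,534,540 / 56,600 = 27.112 PSU

27.11 PSU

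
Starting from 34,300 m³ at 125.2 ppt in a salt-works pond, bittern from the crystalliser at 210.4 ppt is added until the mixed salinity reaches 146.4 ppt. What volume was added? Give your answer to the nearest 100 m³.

11400 m³

Salt balance: 34,300×125.2 + V×210.4 = (34,300+V)×146.4
4,294,360 + 210.4V = 5,021,520 + 146.4V
727,160 = 64V
V = 11,361.88 m³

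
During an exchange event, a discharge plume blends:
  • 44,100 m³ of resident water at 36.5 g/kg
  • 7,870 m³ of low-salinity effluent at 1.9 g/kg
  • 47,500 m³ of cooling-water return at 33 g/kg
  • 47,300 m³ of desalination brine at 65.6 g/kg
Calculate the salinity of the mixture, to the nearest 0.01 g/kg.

42.89 g/kg

Total salt / total volume:
salt = 44,100×36.5 + 7,870×1.9 + 47,500×33 + 47,300×65.6 = 1,609,650 + 14,953 + 1,567,500 + 3,102,880 = 6,294,983
volume = 44,100 + 7,870 + 47,500 + 47,300 = 146,770 m³
S = 6,294,983 / 146,770 = 42.8901 g/kg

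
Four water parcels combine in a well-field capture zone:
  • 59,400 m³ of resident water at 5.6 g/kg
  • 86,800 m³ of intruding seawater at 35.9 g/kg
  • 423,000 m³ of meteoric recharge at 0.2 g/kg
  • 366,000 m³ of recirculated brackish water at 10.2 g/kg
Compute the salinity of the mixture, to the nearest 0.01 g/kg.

Total salt / total volume:
salt = 59,400×5.6 + 86,800×35.9 + 423,000×0.2 + 366,000×10.2 = 332,640 + 3,116,120 + 84,600 + 3,733,200 = 7,266,560
volume = 59,400 + 86,800 + 423,000 + 366,000 = 935,200 m³
S = 7,266,560 / 935,200 = 7.7701 g/kg

7.77 g/kg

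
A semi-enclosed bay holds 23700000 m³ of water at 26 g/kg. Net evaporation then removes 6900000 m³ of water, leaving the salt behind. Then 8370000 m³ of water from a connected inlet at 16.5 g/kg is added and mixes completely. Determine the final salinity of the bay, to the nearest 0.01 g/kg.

After evaporation: salt = 23,700,000×26 = 616,200,000; volume = 23,700,000 − 6,900,000 = 16,800,000 m³
After mixing: salt = 616,200,000 + 8,370,000×16.5 = 754,305,000; volume = 16,800,000 + 8,370,000 = 25,170,000 m³
S = 754,305,000 / 25,170,000 = 29.9684 g/kg

29.97 g/kg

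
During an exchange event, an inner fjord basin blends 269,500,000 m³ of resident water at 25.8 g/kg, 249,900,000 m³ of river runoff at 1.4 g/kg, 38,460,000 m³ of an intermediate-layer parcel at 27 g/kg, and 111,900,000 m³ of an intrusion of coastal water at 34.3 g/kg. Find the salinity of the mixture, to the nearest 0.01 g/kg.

18.18 g/kg

By conservation of dissolved salt,
salt = 269,500,000×25.8 + 249,900,000×1.4 + 38,460,000×27 + 111,900,000×34.3 = 6,953,100,000 + 349,860,000 + 1,038,420,000 + 3,838,170,000 = 12,179,550,000
volume = 269,500,000 + 249,900,000 + 38,460,000 + 111,900,000 = 669,760,000 m³
S = 12,179,550,000 / 669,760,000 = 18.1849 g/kg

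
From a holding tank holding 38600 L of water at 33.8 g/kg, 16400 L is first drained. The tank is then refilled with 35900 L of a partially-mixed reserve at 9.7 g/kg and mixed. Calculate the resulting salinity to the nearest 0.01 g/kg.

18.91 g/kg

Remaining after removal: 22,200 L at 33.8 g/kg (salt = 750,360)
After addition: salt = 750,360 + 35,900×9.7 = 1,098,590; volume = 58,100 L
S = 1,098,590 / 58,100 = 18.9086 g/kg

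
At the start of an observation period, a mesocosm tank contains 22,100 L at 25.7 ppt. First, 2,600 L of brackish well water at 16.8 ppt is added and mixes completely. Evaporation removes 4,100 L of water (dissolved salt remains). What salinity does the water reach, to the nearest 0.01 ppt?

29.69 ppt

After mixing: salt = 22,100×25.7 + 2,600×16.8 = 611,650; volume = 24,700 L
After evaporation: salt unchanged = 611,650; volume = 24,700 − 4,100 = 20,600 L
S = 611,650 / 20,600 = 29.6917 ppt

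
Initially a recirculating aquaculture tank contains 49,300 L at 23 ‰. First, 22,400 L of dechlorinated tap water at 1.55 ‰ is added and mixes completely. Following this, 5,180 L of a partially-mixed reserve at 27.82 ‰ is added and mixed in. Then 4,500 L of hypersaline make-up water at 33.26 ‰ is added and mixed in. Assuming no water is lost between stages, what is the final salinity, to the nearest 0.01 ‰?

By conservation of dissolved salt,
Initial salt = 49,300×23 = 1,133,900
After stage 1: salt = 1,133,900 + 22,400×1.55 = 1,168,620; volume = 71,700 L; S = 16.299 ‰
After stage 2: salt = 1,168,620 + 5,180×27.82 = 1,312,727.6; volume = 76,880 L; S = 17.075 ‰
After stage 3: salt = 1,312,727.6 + 4,500×33.26 = 1,462,397.6; volume = 81,380 L
S = 1,462,397.6 / 81,380 = 17.97 ‰

17.97 ‰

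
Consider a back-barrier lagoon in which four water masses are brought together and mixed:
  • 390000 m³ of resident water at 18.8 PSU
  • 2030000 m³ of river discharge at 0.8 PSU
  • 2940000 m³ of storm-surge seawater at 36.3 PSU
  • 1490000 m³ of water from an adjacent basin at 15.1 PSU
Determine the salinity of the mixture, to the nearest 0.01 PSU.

Weighted by volume,
salt = 390,000×18.8 + 2,030,000×0.8 + 2,940,000×36.3 + 1,490,000×15.1 = 7,332,000 + 1,624,000 + 106,722,000 + 22,499,000 = 138,177,000
volume = 390,000 + 2,030,000 + 2,940,000 + 1,490,000 = 6,850,000 m³
S = 138,177,000 / 6,850,000 = 20.1718 PSU

20.17 PSU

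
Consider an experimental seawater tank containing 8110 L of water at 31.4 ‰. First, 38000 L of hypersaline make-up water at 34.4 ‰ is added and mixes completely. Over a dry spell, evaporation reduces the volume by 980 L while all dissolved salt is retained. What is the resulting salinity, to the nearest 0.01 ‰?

After mixing: salt = 8,110×31.4 + 38,000×34.4 = 1,561,854; volume = 46,110 L
After evaporation: salt unchanged = 1,561,854; volume = 46,110 − 980 = 45,130 L
S = 1,561,854 / 45,130 = 34.6079 ‰

34.61 ‰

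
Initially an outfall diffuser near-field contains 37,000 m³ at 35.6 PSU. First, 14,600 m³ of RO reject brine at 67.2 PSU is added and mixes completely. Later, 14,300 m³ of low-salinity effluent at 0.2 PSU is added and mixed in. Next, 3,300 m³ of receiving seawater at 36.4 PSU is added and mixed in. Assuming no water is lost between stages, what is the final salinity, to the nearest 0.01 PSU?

34.99 PSU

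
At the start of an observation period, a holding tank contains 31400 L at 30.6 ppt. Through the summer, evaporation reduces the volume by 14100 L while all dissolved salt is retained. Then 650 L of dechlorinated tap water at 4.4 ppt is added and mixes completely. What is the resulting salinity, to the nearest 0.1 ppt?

53.7 ppt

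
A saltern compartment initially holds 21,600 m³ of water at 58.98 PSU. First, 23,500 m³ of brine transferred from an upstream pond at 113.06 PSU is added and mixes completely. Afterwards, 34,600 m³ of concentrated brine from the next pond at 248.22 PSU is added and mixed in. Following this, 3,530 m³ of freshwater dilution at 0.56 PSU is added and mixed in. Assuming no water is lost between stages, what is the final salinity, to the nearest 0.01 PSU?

150.44 PSU

Salt balance:
Initial salt = 21,600×58.98 = 1,273,968
After stage 1: salt = 1,273,968 + 23,500×113.06 = 3,930,878; volume = 45,100 m³; S = 87.159 PSU
After stage 2: salt = 3,930,878 + 34,600×248.22 = 12,519,290; volume = 79,700 m³; S = 157.08 PSU
After stage 3: salt = 12,519,290 + 3,530×0.56 = 12,521,266.8; volume = 83,230 m³
S = 12,521,266.8 / 83,230 = 150.4417 PSU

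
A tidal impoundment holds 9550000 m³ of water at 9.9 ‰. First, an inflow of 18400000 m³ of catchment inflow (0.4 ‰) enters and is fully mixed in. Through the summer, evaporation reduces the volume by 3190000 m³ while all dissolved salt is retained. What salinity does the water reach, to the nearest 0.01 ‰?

4.12 ‰

After mixing: salt = 9,550,000×9.9 + 18,400,000×0.4 = 101,905,000; volume = 27,950,000 m³
After evaporation: salt unchanged = 101,905,000; volume = 27,950,000 − 3,190,000 = 24,760,000 m³
S = 101,905,000 / 24,760,000 = 4.1157 ‰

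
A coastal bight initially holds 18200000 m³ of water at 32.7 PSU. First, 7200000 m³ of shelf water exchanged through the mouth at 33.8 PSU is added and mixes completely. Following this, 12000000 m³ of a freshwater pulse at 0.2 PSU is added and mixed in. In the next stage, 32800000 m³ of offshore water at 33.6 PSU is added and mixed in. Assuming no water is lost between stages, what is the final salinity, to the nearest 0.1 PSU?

Conserving salt mass:
Initial salt = 18,200,000×32.7 = 595,140,000
After stage 1: salt = 595,140,000 + 7,200,000×33.8 = 838,500,000; volume = 25,400,000 m³; S = 33.012 PSU
After stage 2: salt = 838,500,000 + 12,000,000×0.2 = 840,900,000; volume = 37,400,000 m³; S = 22.484 PSU
After stage 3: salt = 840,900,000 + 32,800,000×33.6 = 1,942,980,000; volume = 70,200,000 m³
S = 1,942,980,000 / 70,200,000 = 27.6778 PSU

27.7 PSU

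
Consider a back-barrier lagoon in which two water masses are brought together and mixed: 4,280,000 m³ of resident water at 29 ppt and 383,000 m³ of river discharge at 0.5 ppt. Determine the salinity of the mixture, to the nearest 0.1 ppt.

26.7 ppt

Salt balance:
salt = 4,280,000×29 + 383,000×0.5 = 124,120,000 + 191,500 = 124,311,500
volume = 4,280,000 + 383,000 = 4,663,000 m³
S = 124,311,500 / 4,663,000 = 26.659 ppt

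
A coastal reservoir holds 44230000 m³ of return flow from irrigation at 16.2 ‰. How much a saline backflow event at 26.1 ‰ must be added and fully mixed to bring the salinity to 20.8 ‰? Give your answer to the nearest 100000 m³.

38400000 m³

Salt balance: 44,230,000×16.2 + V×26.1 = (44,230,000+V)×20.8
716,526,000 + 26.1V = 919,984,000 + 20.8V
203,458,000 = 5.3V
V = 38,388,301.89 m³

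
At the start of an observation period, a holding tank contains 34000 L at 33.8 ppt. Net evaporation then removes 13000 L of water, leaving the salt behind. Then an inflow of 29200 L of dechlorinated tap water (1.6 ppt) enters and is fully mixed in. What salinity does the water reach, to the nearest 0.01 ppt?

23.82 ppt

After evaporation: salt = 34,000×33.8 = 1,149,200; volume = 34,000 − 13,000 = 21,000 L
After mixing: salt = 1,149,200 + 29,200×1.6 = 1,195,920; volume = 21,000 + 29,200 = 50,200 L
S = 1,195,920 / 50,200 = 23.8231 ppt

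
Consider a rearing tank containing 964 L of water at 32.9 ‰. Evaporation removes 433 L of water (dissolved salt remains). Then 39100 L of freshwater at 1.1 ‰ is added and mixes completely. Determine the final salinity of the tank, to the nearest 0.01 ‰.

1.89 ‰

After evaporation: salt = 964×32.9 = 31,715.6; volume = 964 − 433 = 531 L
After mixing: salt = 31,715.6 + 39,100×1.1 = 74,725.6; volume = 531 + 39,100 = 39,631 L
S = 74,725.6 / 39,631 = 1.8855 ‰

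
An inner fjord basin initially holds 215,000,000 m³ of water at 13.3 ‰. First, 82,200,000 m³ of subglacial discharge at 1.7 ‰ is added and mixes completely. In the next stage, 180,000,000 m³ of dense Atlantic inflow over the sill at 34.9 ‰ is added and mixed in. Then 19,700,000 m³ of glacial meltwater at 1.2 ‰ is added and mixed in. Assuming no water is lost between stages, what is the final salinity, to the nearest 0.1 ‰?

18.7 ‰

Salt balance:
Initial salt = 215,000,000×13.3 = 2,859,500,000
After stage 1: salt = 2,859,500,000 + 82,200,000×1.7 = 2,999,240,000; volume = 297,200,000 m³; S = 10.092 ‰
After stage 2: salt = 2,999,240,000 + 180,000,000×34.9 = 9,281,240,000; volume = 477,200,000 m³; S = 19.449 ‰
After stage 3: salt = 9,281,240,000 + 19,700,000×1.2 = 9,304,880,000; volume = 496,900,000 m³
S = 9,304,880,000 / 496,900,000 = 18.7259 ‰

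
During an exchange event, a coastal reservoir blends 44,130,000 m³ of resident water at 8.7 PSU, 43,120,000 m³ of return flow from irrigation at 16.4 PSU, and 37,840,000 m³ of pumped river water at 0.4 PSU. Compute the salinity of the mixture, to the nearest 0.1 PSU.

Salt balance:
salt = 44,130,000×8.7 + 43,120,000×16.4 + 37,840,000×0.4 = 383,931,000 + 707,168,000 + 15,136,000 = 1,106,235,000
volume = 44,130,000 + 43,120,000 + 37,840,000 = 125,090,000 m³
S = 1,106,235,000 / 125,090,000 = 8.844 PSU

8.8 PSU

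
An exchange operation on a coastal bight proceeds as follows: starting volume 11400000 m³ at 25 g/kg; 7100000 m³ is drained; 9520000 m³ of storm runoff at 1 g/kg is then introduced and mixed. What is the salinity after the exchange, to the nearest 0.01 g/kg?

Remaining after removal: 4,300,000 m³ at 25 g/kg (salt = 107,500,000)
After addition: salt = 107,500,000 + 9,520,000×1 = 117,020,000; volume = 13,820,000 m³
S = 117,020,000 / 13,820,000 = 8.4674 g/kg

8.47 g/kg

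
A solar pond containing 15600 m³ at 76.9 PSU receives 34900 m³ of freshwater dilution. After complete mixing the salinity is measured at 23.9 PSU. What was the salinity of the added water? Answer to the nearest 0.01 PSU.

0.21 PSU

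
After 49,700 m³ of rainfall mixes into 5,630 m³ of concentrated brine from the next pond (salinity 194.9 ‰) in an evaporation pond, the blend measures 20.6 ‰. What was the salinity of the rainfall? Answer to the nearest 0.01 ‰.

0.86 ‰

Salt balance: 5,630×194.9 + 49,700×S = 55,330×20.6
1,097,287 + 49,700·S = 1,139,798
S = (1,139,798 − 1,097,287) / 49,700 = 0.8554 ‰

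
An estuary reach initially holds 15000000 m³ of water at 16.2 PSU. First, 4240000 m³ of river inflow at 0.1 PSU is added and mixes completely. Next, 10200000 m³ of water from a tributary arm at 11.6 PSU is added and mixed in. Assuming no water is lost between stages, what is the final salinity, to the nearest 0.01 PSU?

12.29 PSU

By conservation of dissolved salt,
Initial salt = 15,000,000×16.2 = 243,000,000
After stage 1: salt = 243,000,000 + 4,240,000×0.1 = 243,424,000; volume = 19,240,000 m³; S = 12.652 PSU
After stage 2: salt = 243,424,000 + 10,200,000×11.6 = 361,744,000; volume = 29,440,000 m³
S = 361,744,000 / 29,440,000 = 12.2875 PSU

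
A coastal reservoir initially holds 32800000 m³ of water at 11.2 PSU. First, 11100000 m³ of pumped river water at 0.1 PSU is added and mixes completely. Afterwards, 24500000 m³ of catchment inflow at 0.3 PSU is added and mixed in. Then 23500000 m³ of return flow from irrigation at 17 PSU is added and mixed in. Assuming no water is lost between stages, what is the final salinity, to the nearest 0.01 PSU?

8.44 PSU

Salt balance:
Initial salt = 32,800,000×11.2 = 367,360,000
After stage 1: salt = 367,360,000 + 11,100,000×0.1 = 368,470,000; volume = 43,900,000 m³; S = 8.393 PSU
After stage 2: salt = 368,470,000 + 24,500,000×0.3 = 375,820,000; volume = 68,400,000 m³; S = 5.494 PSU
After stage 3: salt = 375,820,000 + 23,500,000×17 = 775,320,000; volume = 91,900,000 m³
S = 775,320,000 / 91,900,000 = 8.4366 PSU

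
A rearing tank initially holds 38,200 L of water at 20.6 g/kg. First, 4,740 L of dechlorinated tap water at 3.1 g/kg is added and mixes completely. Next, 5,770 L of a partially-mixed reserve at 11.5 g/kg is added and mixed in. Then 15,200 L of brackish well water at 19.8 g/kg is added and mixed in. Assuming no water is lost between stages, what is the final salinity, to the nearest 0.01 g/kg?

18.29 g/kg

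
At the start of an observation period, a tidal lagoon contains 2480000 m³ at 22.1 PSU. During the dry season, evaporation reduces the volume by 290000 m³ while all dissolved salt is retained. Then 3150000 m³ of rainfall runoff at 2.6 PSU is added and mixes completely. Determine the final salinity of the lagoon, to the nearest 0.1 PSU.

11.8 PSU

After evaporation: salt = 2,480,000×22.1 = 54,808,000; volume = 2,480,000 − 290,000 = 2,190,000 m³
After mixing: salt = 54,808,000 + 3,150,000×2.6 = 62,998,000; volume = 2,190,000 + 3,150,000 = 5,340,000 m³
S = 62,998,000 / 5,340,000 = 11.7974 PSU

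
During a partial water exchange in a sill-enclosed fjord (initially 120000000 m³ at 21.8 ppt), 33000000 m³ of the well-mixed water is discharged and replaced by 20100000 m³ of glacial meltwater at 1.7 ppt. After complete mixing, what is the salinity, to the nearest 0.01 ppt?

Remaining after removal: 87,000,000 m³ at 21.8 ppt (salt = 1,896,600,000)
After addition: salt = 1,896,600,000 + 20,100,000×1.7 = 1,930,770,000; volume = 107,100,000 m³
S = 1,930,770,000 / 107,100,000 = 18.0277 ppt

18.03 ppt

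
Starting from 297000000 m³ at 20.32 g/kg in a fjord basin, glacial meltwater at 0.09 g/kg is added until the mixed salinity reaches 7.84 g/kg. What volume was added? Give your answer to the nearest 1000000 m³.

478000000 m³

Salt balance: 297,000,000×20.32 + V×0.09 = (297,000,000+V)×7.84
6,035,040,000 + 0.09V = 2,328,480,000 + 7.84V
3,706,560,000 = 7.75V
V = 478,265,806.45 m³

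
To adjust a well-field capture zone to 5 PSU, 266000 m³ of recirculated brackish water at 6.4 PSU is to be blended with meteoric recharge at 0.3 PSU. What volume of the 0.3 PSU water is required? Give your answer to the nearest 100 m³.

79200 m³

Salt balance: 266,000×6.4 + V×0.3 = (266,000+V)×5
1,702,400 + 0.3V = 1,330,000 + 5V
372,400 = 4.7V
V = 79,234.04 m³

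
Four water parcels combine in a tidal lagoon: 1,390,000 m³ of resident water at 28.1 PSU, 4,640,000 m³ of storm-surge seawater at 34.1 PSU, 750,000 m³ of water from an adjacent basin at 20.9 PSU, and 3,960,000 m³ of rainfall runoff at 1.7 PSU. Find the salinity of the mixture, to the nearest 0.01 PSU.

Weighted by volume,
salt = 1,390,000×28.1 + 4,640,000×34.1 + 750,000×20.9 + 3,960,000×1.7 = 39,059,000 + 158,224,000 + 15,675,000 + 6,732,000 = 219,690,000
volume = 1,390,000 + 4,640,000 + 750,000 + 3,960,000 = 10,740,000 m³
S = 219,690,000 / 10,740,000 = 20.4553 PSU

20.46 PSU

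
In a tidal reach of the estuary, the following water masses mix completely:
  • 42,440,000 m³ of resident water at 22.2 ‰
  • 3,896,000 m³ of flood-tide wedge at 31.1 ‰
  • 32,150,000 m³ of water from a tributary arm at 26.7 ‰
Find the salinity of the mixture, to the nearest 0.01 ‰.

24.49 ‰

By conservation of dissolved salt,
salt = 42,440,000×22.2 + 3,896,000×31.1 + 32,150,000×26.7 = 942,168,000 + 121,165,600 + 858,405,000 = 1,921,738,600
volume = 42,440,000 + 3,896,000 + 32,150,000 = 78,486,000 m³
S = 1,921,738,600 / 78,486,000 = 24.4851 ‰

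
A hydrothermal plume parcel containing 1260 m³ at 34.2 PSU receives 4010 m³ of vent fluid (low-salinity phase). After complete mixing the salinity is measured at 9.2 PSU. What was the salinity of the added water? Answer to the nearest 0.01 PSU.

Salt balance: 1,260×34.2 + 4,010×S = 5,270×9.2
43,092 + 4,010·S = 48,484
S = (48,484 − 43,092) / 4,010 = 1.3446 PSU

1.34 PSU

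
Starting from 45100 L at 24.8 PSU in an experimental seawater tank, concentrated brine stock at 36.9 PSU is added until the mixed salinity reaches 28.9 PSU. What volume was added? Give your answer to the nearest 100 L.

23100 L

Salt balance: 45,100×24.8 + V×36.9 = (45,100+V)×28.9
1,118,480 + 36.9V = 1,303,390 + 28.9V
184,910 = 8V
V = 23,113.75 L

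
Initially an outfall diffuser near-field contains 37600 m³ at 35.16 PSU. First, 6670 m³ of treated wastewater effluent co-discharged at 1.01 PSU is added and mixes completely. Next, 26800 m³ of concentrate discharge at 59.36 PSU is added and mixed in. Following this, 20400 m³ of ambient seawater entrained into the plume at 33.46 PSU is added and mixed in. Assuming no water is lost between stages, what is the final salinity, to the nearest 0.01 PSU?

39.38 PSU

Weighted by volume,
Initial salt = 37,600×35.16 = 1,322,016
After stage 1: salt = 1,322,016 + 6,670×1.01 = 1,328,752.7; volume = 44,270 m³; S = 30.015 PSU
After stage 2: salt = 1,328,752.7 + 26,800×59.36 = 2,919,600.7; volume = 71,070 m³; S = 41.081 PSU
After stage 3: salt = 2,919,600.7 + 20,400×33.46 = 3,602,184.7; volume = 91,470 m³
S = 3,602,184.7 / 91,470 = 39.3811 PSU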